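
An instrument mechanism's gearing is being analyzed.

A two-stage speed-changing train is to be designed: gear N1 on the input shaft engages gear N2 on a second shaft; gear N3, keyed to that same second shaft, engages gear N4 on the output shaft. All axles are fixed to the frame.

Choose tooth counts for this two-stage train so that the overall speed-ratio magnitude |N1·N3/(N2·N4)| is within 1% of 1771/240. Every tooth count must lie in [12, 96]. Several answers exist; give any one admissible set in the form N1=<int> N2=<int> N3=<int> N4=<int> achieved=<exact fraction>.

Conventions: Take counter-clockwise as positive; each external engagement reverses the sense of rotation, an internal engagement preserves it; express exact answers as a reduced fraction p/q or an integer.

topology: fixed-axis compound train — 2 stages, target 1771/240
target = 1771/240 in lowest terms: an exact hit needs N1·N3 = k·1771 and N2·N4 = k·240 for one integer k, every count in [12, 96]; additionally prefer no 1:1 stage (N1 ≠ N2, N3 ≠ N4)
k = 1: N1·N3 = 1771 = 23·77, N2·N4 = 240 = 12·20
achieved = 23·77/(12·20) = 1771/240; |achieved − target| = 0 ≤ 1771/24000 ✓

N1=23 N2=12 N3=77 N4=20 achieved=1771/240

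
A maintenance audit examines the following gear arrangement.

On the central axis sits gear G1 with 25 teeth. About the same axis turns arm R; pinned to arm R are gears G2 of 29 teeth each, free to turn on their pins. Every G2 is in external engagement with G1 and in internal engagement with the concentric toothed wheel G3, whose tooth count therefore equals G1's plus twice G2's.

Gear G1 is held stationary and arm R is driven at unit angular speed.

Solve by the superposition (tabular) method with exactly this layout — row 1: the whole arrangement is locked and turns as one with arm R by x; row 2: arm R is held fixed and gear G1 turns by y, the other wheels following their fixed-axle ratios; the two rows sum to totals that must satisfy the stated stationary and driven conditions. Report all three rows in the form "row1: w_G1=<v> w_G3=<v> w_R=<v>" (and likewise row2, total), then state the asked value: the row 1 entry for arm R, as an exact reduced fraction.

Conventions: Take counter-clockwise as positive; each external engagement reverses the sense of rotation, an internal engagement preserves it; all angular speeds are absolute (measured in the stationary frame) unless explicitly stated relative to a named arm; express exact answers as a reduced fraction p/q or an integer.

row1: w_G1=1 w_G3=1 w_R=1
row2: w_G1=-1 w_G3=25/83 w_R=0
total: w_G1=0 w_G3=108/83 w_R=1
asked value: 1

topology: planetary set — G1 25T / G2 29T / G3 83T, arm = carrier (Willis)
row 1 — lock + rotate with arm: ω_sun = ω_ring = ω_arm = x
superposition row 2 [arm held]: sun y, ring −(25/83)·y, arm 0
boundary: total ω_sun = x + y = 0 and total ω_arm = x = 1  ⇒  y = -1, x = 1
row 2 ring = −(25/83)·(-1) = 25/83
totals (row 1 + row 2): sun 1 + (-1) = 0, ring 1 + 25/83 = 108/83, arm 1 + 0 = 1
asked cell (row1, arm) = 1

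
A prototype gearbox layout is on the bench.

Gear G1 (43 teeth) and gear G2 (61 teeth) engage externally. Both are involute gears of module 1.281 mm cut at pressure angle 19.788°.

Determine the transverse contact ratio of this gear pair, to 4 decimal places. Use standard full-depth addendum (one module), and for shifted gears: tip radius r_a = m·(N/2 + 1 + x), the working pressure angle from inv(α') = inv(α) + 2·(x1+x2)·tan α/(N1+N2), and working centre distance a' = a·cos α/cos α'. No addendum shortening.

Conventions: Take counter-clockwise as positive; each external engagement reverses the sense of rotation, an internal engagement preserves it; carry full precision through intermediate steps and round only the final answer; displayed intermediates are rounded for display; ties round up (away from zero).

1.7688

recognized (one external pair, fixed centres): single-mesh tooth geometry, m = 1.281, N1 = 43, N2 = 61
base radii: r_b1 = 25.915221, r_b2 = 36.763453
tip radii: r_a1 = 28.822500, r_a2 = 40.351500
no profile shift: α' = α, a' = a
action lengths: √(r_a1²−r_b1²) = 12.614984, √(r_a2²−r_b2²) = 16.634063
base pitch p_b = π·m·cos α = 3.786747
CR = (12.614984 + 16.634063 − 66.612000·sin 19.78800°)/3.786747 = 1.768844
contact ratio ≈ 1.7688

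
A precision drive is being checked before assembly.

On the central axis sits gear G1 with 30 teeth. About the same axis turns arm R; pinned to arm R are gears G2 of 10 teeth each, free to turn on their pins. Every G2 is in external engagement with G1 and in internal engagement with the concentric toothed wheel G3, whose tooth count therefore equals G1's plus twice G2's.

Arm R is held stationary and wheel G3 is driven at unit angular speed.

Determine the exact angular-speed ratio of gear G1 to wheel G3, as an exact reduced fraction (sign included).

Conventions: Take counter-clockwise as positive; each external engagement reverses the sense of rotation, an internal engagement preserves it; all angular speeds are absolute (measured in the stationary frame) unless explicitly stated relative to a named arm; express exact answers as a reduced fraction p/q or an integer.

-5/3

planetary set (30T centre, 10T on arm, 50T internal) — Willis relation
ring teeth: 30 + 2·10 = 50
30(ω_sun−ω_arm) = −50(ω_ring−ω_arm),  ω_arm = 0, ω_ring = 1
ω_sun = 0 − (50/30)(1−0) = -5/3
ω_out/ω_in = -5/3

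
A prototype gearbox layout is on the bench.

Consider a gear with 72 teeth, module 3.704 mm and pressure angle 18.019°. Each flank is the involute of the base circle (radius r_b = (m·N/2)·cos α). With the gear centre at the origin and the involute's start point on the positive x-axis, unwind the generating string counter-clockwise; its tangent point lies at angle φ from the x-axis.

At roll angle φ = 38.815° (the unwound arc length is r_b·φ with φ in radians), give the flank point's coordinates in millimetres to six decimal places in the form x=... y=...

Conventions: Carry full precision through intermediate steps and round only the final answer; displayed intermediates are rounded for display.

single-mesh involute tooth geometry (72T wheel at module 3.704)
pitch radius r_p = m·N/2 = 3.704·72/2 = 133.344000
base radius r_b = r_p·cos α = 133.344000·cos 18.019° = 126.804009
roll angle φ = 38.815° = 0.67744955 rad
x = r_b·(cos φ + φ·sin φ) = 152.647245
y = r_b·(sin φ − φ·cos φ) = 12.548121

x=152.647245 y=12.548121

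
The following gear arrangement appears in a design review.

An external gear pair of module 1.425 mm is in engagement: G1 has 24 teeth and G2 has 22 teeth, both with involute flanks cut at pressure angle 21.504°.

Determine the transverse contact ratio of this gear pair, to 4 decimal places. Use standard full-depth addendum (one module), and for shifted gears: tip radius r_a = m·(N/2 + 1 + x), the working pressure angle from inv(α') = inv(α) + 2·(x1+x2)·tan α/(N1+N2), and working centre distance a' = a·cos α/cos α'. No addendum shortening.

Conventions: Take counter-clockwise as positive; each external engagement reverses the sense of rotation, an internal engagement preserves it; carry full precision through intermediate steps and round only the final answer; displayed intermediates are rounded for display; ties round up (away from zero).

single-mesh involute tooth geometry (24T engaging 22T at module 1.425)
base radii: r_b1 = 15.909703, r_b2 = 14.583894
tip radii: r_a1 = 18.525000, r_a2 = 17.100000
no profile shift: α' = α, a' = a
action lengths: √(r_a1²−r_b1²) = 9.489836, √(r_a2²−r_b2²) = 8.928607
base pitch p_b = π·m·cos α = 4.165150
CR = (9.489836 + 8.928607 − 32.775000·sin 21.50400°)/4.165150 = 1.537576
contact ratio ≈ 1.5376

1.5376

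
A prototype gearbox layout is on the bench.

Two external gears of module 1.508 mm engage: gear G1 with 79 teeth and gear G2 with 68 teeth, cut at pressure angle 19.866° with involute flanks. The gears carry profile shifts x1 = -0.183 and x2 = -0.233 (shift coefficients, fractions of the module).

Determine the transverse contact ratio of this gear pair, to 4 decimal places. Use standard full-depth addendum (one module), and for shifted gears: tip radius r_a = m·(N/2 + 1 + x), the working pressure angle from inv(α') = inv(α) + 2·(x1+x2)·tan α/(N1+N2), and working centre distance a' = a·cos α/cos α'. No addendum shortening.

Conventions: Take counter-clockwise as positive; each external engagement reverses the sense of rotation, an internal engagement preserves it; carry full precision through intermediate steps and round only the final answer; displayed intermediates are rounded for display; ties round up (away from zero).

recognized (one external pair, fixed centres): single-mesh tooth geometry, m = 1.508, N1 = 79, N2 = 68
base radii: r_b1 = 56.021224, r_b2 = 48.220801
tip radii: r_a1 = 60.798036, r_a2 = 52.428636
inv(α') = inv(19.866°) + 2·(-0.183-0.233)·tan α/(79+68) = 0.01255176  ⇒  α' = 18.92073°
a' = a·cos α / cos α' = 110.8380·cos 19.866°/cos 18.92073° = 110.196133
action lengths: √(r_a1²−r_b1²) = 23.622524, √(r_a2²−r_b2²) = 20.579511
base pitch p_b = π·m·cos α = 4.455592
CR = (23.622524 + 20.579511 − 110.196133·sin 18.92073°)/4.455592 = 1.900952
contact ratio ≈ 1.9010

1.9010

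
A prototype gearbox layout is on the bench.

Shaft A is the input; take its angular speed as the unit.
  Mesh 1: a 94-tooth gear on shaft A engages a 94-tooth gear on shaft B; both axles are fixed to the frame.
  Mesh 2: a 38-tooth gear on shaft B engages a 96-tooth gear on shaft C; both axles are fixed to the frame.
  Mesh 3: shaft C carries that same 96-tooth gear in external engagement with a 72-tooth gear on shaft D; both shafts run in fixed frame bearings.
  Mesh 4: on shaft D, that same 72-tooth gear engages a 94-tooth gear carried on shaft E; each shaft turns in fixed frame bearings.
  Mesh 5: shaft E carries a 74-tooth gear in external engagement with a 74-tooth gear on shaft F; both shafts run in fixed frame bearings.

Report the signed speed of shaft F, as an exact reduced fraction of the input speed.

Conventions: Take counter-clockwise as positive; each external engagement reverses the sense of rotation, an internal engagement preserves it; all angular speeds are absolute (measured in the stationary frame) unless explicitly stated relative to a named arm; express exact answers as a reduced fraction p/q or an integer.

5-mesh fixed-axis compound train (all bearings frame-fixed)
mesh 1 [94T→94T]: |ω|/ω_in = 1×94/94 = 1, sense flips to −
mesh 2 [38T→96T]: |ω|/ω_in = 1×38/96 = 19/48, sense flips to +
mesh 3 [96T→72T]: |ω|/ω_in = (19/48)×96/72 = 19/36, sense flips to −
mesh 4 [72T→94T]: |ω|/ω_in = (19/36)×72/94 = 19/47, sense flips to +
mesh 5 [74T→74T]: |ω|/ω_in = (19/47)×74/74 = 19/47, sense flips to −
signed output speed (× input speed) = -19/47

-19/47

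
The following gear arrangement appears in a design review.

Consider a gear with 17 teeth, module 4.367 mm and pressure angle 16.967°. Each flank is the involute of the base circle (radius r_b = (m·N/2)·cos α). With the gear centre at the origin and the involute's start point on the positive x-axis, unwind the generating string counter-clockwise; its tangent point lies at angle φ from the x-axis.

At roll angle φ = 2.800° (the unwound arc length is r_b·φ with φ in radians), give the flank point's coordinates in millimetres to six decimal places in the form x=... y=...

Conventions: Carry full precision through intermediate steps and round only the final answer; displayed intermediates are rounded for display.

x=35.546169 y=0.001381

single-mesh involute tooth geometry (17T wheel at module 4.367)
pitch radius r_p = m·N/2 = 4.367·17/2 = 37.119500
base radius r_b = r_p·cos α = 37.119500·cos 16.967° = 35.503799
roll angle φ = 2.800° = 0.04886922 rad
x = r_b·(cos φ + φ·sin φ) = 35.546169
y = r_b·(sin φ − φ·cos φ) = 0.001381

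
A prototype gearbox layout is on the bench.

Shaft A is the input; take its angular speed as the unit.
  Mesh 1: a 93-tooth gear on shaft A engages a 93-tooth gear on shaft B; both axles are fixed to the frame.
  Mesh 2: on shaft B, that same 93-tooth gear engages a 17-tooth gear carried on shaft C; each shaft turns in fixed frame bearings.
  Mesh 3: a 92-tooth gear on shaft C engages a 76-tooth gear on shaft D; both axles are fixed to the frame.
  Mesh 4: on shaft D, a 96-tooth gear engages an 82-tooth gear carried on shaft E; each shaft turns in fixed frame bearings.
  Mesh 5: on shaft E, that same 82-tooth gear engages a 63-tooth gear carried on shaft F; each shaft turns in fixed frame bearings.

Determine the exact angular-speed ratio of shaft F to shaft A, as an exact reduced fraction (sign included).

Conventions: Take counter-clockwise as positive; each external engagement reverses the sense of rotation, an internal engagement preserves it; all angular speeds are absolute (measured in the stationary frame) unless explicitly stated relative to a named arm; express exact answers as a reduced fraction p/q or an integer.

-22816/2261

class = fixed-axis compound train [5 meshes; 5 ratios multiply, 5 sense flips]
mesh 1 [93T→93T]: running ratio 1, sense −
mesh 2 [93T→17T]: running ratio 93/17, sense +
mesh 3 [92T→76T]: running ratio 2139/323, sense −
mesh 4 [96T→82T]: running ratio 102672/13243, sense +
mesh 5 [82T→63T]: running ratio 22816/2261, sense −
ω_out/ω_in = -22816/2261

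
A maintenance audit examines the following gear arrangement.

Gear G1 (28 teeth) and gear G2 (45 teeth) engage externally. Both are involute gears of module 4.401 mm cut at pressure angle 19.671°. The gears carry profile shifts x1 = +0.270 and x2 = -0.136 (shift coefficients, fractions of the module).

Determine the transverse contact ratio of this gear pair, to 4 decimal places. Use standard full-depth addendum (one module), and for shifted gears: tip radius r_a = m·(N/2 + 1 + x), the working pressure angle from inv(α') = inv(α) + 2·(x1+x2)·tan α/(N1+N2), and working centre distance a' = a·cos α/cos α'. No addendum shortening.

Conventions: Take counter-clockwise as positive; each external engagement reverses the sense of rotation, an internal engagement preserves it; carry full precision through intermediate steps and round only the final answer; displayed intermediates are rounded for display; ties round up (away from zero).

1.6498

recognized (one external pair, fixed centres): single-mesh tooth geometry, m = 4.401, N1 = 28, N2 = 45
base radii: r_b1 = 58.018271, r_b2 = 93.243650
tip radii: r_a1 = 67.203270, r_a2 = 102.824964
inv(α') = inv(19.671°) + 2·(+0.270-0.136)·tan α/(28+45) = 0.01546959  ⇒  α' = 20.24127°
a' = a·cos α / cos α' = 160.6365·cos 19.671°/cos 20.24127° = 161.218100
action lengths: √(r_a1²−r_b1²) = 33.914004, √(r_a2²−r_b2²) = 43.342761
base pitch p_b = π·m·cos α = 13.019270
CR = (33.914004 + 43.342761 − 161.218100·sin 20.24127°)/13.019270 = 1.649821
contact ratio ≈ 1.6498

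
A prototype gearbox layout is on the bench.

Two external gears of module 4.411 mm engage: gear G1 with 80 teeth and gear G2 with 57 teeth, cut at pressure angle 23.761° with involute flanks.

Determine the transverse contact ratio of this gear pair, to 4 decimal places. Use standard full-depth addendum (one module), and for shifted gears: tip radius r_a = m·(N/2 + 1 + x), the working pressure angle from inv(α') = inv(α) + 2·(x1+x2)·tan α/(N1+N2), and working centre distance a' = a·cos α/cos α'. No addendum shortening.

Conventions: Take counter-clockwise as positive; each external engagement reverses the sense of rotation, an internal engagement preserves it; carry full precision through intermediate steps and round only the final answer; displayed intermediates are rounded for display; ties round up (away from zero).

single-mesh involute tooth geometry (80T engaging 57T at module 4.411)
base radii: r_b1 = 161.483912, r_b2 = 115.057287
tip radii: r_a1 = 180.851000, r_a2 = 130.124500
no profile shift: α' = α, a' = a
action lengths: √(r_a1²−r_b1²) = 81.424999, √(r_a2²−r_b2²) = 60.779982
base pitch p_b = π·m·cos α = 12.682917
CR = (81.424999 + 60.779982 − 302.153500·sin 23.76100°)/12.682917 = 1.613238
contact ratio ≈ 1.6132

1.6132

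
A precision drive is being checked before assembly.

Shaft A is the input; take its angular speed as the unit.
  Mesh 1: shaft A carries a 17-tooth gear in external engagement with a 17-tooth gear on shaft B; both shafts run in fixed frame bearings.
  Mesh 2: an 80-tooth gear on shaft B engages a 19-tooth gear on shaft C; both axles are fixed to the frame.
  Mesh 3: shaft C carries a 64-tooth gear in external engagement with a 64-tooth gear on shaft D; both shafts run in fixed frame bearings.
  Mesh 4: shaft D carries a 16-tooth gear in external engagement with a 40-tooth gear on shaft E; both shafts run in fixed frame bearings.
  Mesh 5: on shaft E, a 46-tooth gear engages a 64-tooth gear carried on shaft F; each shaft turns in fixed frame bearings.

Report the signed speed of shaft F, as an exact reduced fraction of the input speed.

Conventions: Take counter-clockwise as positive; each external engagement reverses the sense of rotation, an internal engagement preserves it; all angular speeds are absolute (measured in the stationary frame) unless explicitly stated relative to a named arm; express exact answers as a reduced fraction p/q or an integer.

5-mesh fixed-axis compound train (all bearings frame-fixed)
mesh 1 [17T→17T]: |ω|/ω_in = 1×17/17 = 1, sense flips to −
mesh 2 [80T→19T]: |ω|/ω_in = 1×80/19 = 80/19, sense flips to +
mesh 3 [64T→64T]: |ω|/ω_in = (80/19)×64/64 = 80/19, sense flips to −
mesh 4 [16T→40T]: |ω|/ω_in = (80/19)×16/40 = 32/19, sense flips to +
mesh 5 [46T→64T]: |ω|/ω_in = (32/19)×46/64 = 23/19, sense flips to −
signed output speed (× input speed) = -23/19

-23/19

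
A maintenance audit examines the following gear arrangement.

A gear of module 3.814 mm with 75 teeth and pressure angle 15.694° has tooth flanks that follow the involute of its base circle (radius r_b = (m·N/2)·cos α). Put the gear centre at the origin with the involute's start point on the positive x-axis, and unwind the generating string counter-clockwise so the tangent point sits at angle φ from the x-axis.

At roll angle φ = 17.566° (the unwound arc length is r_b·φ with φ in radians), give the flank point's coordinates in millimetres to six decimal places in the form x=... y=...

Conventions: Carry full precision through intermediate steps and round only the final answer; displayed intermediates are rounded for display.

x=144.012934 y=1.310249

topology: single-mesh involute geometry — m = 3.814, N = 75
pitch radius r_p = m·N/2 = 3.814·75/2 = 143.025000
base radius r_b = r_p·cos α = 143.025000·cos 15.694° = 137.693039
roll angle φ = 17.566° = 0.30658454 rad
x = r_b·(cos φ + φ·sin φ) = 144.012934
y = r_b·(sin φ − φ·cos φ) = 1.310249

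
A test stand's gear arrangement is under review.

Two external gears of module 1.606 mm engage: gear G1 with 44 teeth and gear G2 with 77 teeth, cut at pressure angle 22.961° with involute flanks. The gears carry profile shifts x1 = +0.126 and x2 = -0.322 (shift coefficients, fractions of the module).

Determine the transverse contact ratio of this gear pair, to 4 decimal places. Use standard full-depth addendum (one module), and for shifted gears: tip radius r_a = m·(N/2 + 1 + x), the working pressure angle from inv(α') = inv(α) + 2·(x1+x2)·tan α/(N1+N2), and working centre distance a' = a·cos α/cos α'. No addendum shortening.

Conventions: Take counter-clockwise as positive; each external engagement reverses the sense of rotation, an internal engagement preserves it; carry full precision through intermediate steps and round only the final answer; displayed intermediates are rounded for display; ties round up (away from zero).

topology: single-mesh involute geometry — m = 1.606, 44T/77T pair
base radii: r_b1 = 32.532667, r_b2 = 56.932167
tip radii: r_a1 = 37.140356, r_a2 = 62.919868
inv(α') = inv(22.961°) + 2·(+0.126-0.322)·tan α/(44+77) = 0.02155412  ⇒  α' = 22.51323°
a' = a·cos α / cos α' = 97.1630·cos 22.961°/cos 22.51323° = 96.845303
action lengths: √(r_a1²−r_b1²) = 17.917355, √(r_a2²−r_b2²) = 26.788769
base pitch p_b = π·m·cos α = 4.645654
CR = (17.917355 + 26.788769 − 96.845303·sin 22.51323°)/4.645654 = 1.641184
contact ratio ≈ 1.6412

1.6412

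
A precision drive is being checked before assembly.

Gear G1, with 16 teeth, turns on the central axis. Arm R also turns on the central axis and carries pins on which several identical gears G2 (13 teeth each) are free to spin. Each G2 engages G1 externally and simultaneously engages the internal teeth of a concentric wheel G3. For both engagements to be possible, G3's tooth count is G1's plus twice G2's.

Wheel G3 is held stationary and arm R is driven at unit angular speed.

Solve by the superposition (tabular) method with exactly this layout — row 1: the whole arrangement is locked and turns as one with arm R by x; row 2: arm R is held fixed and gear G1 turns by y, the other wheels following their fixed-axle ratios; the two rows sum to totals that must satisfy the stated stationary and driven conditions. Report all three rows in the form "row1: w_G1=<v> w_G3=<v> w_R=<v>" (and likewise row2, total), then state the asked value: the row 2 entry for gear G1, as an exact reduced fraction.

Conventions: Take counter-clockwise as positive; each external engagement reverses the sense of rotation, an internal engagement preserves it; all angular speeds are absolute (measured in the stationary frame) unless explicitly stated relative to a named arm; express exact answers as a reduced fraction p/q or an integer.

planetary set (16T centre, 13T on arm, 42T internal) — Willis relation
superposition row 1 [locked train]: every member turns x
superposition row 2 [arm held]: sun y, ring −(16/42)·y, arm 0
boundary: total ω_ring = x − (16/42)·y = 0 and total ω_arm = x = 1  ⇒  y = 21/8, x = 1
row 2 ring = −(16/42)·21/8 = -1
totals (row 1 + row 2): sun 1 + 21/8 = 29/8, ring 1 + (-1) = 0, arm 1 + 0 = 1
asked cell (row2, sun) = 21/8

row1: w_G1=1 w_G3=1 w_R=1
row2: w_G1=21/8 w_G3=-1 w_R=0
total: w_G1=29/8 w_G3=0 w_R=1
asked value: 21/8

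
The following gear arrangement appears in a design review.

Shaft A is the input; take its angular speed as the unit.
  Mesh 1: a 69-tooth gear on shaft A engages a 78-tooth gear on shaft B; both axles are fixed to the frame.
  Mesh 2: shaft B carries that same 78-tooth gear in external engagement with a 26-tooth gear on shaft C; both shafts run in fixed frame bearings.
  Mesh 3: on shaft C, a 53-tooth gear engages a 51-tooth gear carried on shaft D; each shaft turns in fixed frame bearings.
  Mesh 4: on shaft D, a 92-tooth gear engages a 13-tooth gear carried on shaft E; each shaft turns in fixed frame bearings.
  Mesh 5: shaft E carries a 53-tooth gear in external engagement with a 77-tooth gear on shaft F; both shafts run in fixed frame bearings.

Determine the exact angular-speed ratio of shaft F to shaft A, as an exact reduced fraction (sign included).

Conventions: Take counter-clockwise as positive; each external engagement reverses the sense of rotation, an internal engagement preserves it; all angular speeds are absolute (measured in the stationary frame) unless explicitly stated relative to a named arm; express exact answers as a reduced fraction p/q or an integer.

class = fixed-axis compound train [5 meshes; 5 ratios multiply, 5 sense flips]
mesh 1 [69T→78T]: running ratio 23/26, sense −
mesh 2 [78T→26T]: running ratio 69/26, sense +
mesh 3 [53T→51T]: running ratio 1219/442, sense −
mesh 4 [92T→13T]: running ratio 56074/2873, sense +
mesh 5 [53T→77T]: running ratio 2971922/221221, sense −
ω_out/ω_in = -2971922/221221

-2971922/221221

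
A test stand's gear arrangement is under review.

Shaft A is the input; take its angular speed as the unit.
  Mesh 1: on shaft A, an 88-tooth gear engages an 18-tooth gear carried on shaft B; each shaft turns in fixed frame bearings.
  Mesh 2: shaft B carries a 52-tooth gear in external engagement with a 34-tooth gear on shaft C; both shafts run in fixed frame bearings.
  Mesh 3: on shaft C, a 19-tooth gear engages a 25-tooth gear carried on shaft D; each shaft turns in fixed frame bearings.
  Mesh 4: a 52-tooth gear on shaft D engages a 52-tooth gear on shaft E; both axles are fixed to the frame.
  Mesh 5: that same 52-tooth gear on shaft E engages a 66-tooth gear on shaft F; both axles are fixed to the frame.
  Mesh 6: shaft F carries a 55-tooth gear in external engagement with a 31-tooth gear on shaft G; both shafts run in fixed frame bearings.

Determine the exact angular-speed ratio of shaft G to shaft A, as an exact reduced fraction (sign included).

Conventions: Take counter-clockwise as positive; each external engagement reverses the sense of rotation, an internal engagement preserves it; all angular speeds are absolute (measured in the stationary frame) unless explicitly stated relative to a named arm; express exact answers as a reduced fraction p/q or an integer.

class = fixed-axis compound train [6 meshes; 6 ratios multiply, 6 sense flips]
mesh 1 [88T→18T]: running ratio 44/9, sense −
mesh 2 [52T→34T]: running ratio 1144/153, sense +
mesh 3 [19T→25T]: running ratio 21736/3825, sense −
mesh 4 [52T→52T]: running ratio 21736/3825, sense +
mesh 5 [52T→66T]: running ratio 51376/11475, sense −
mesh 6 [55T→31T]: running ratio 565136/71145, sense +
ω_out/ω_in = 565136/71145

565136/71145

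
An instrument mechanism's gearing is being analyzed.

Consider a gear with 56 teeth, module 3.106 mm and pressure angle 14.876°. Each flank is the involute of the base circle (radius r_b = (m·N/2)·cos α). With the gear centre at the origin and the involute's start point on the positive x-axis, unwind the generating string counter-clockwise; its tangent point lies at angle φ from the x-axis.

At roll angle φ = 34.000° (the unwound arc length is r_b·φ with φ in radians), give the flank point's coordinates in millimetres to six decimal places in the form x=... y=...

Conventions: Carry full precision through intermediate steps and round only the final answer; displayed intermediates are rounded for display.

topology: single-mesh involute geometry — m = 3.106, N = 56
pitch radius r_p = m·N/2 = 3.106·56/2 = 86.968000
base radius r_b = r_p·cos α = 86.968000·cos 14.876° = 84.053155
roll angle φ = 34.000° = 0.59341195 rad
x = r_b·(cos φ + φ·sin φ) = 97.574729
y = r_b·(sin φ − φ·cos φ) = 5.651070

x=97.574729 y=5.651070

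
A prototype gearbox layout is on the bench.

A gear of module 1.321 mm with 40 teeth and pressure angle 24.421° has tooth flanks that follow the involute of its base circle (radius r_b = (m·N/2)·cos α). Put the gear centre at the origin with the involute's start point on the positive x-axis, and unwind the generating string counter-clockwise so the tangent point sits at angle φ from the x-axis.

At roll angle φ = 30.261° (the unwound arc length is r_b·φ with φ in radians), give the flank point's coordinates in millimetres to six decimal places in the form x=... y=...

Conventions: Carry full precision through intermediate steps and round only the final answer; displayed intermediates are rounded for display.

recognized (one wheel, involute flank): single-mesh tooth geometry, m = 1.321, N = 40
pitch radius r_p = m·N/2 = 1.321·40/2 = 26.420000
base radius r_b = r_p·cos α = 26.420000·cos 24.421° = 24.056260
roll angle φ = 30.261° = 0.52815408 rad
x = r_b·(cos φ + φ·sin φ) = 27.181088
y = r_b·(sin φ − φ·cos φ) = 1.148750

x=27.181088 y=1.148750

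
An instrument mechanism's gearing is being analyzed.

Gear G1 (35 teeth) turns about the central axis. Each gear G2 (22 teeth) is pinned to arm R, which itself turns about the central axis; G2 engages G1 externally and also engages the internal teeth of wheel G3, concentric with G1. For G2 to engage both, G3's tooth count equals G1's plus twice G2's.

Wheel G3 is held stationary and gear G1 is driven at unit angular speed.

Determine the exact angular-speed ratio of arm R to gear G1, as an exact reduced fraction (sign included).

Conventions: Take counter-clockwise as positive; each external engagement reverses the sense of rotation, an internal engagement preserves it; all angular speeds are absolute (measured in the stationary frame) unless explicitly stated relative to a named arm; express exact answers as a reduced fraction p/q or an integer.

35/114

topology: planetary set — G1 35T / G2 22T / G3 79T, arm = carrier (Willis)
ring teeth: 35 + 2·22 = 79
35(ω_sun−ω_arm) = −79(ω_ring−ω_arm),  ω_ring = 0, ω_sun = 1
35(1−ω_arm) = −79(0−ω_arm)  ⇒  114·ω_arm = 35  ⇒  ω_arm = 35/114
ω_out/ω_in = 35/114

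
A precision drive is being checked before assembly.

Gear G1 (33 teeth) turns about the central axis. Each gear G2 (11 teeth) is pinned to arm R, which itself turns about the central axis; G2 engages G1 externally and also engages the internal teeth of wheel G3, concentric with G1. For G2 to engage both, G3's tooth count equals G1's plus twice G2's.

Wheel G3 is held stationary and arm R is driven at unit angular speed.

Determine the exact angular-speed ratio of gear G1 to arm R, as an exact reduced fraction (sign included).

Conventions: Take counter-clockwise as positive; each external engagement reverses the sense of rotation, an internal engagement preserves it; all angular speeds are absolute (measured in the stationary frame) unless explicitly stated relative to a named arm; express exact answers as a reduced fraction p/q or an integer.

recognized (axles ride arm R): planetary set, 33/11/55 teeth
ring teeth: 33 + 2·11 = 55
33(ω_sun−ω_arm) = −55(ω_ring−ω_arm),  ω_ring = 0, ω_arm = 1
ω_sun = 1 − (55/33)(0−1) = 8/3
ω_out/ω_in = 8/3

8/3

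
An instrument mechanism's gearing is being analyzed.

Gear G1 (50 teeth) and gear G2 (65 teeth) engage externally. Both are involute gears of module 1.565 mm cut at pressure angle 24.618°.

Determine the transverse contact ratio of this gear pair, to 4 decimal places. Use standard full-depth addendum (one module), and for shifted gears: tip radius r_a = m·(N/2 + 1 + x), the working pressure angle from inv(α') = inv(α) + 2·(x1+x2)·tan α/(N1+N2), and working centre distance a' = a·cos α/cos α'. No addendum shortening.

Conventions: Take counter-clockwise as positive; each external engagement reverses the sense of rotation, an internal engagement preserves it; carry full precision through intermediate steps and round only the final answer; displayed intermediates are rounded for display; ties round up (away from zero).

class = single-mesh tooth geometry [involute pair 50T × 65T, m = 1.565]
base radii: r_b1 = 35.568744, r_b2 = 46.239368
tip radii: r_a1 = 40.690000, r_a2 = 52.427500
no profile shift: α' = α, a' = a
action lengths: √(r_a1²−r_b1²) = 19.762098, √(r_a2²−r_b2²) = 24.709586
base pitch p_b = π·m·cos α = 4.469700
CR = (19.762098 + 24.709586 − 89.987500·sin 24.61800°)/4.469700 = 1.562949
contact ratio ≈ 1.5629

1.5629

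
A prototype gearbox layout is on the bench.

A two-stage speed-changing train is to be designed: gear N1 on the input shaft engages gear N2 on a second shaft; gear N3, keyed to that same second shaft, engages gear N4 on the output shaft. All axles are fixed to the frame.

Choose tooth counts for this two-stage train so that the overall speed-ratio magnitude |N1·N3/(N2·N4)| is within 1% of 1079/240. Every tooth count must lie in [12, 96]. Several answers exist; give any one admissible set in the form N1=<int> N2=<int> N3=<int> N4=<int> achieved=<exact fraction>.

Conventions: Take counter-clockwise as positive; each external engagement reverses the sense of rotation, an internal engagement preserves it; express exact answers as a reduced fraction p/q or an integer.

class = fixed-axis compound train [2-stage, 1079/240 wanted]
target = 1079/240 in lowest terms: an exact hit needs N1·N3 = k·1079 and N2·N4 = k·240 for one integer k, every count in [12, 96]; additionally prefer no 1:1 stage (N1 ≠ N2, N3 ≠ N4)
k = 1: N1·N3 = 1079 = 13·83, N2·N4 = 240 = 12·20
achieved = 13·83/(12·20) = 1079/240; |achieved − target| = 0 ≤ 1079/24000 ✓

N1=13 N2=12 N3=83 N4=20 achieved=1079/240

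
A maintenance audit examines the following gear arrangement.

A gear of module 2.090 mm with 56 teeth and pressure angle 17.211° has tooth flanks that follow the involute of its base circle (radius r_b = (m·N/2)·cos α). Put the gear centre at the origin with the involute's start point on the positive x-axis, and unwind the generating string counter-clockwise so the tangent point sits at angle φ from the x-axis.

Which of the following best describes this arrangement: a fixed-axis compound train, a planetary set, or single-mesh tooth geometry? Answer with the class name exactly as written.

class = single-mesh tooth geometry [base-circle involute, m = 2.090, 56T]
classification: single-mesh tooth geometry

single-mesh tooth geometry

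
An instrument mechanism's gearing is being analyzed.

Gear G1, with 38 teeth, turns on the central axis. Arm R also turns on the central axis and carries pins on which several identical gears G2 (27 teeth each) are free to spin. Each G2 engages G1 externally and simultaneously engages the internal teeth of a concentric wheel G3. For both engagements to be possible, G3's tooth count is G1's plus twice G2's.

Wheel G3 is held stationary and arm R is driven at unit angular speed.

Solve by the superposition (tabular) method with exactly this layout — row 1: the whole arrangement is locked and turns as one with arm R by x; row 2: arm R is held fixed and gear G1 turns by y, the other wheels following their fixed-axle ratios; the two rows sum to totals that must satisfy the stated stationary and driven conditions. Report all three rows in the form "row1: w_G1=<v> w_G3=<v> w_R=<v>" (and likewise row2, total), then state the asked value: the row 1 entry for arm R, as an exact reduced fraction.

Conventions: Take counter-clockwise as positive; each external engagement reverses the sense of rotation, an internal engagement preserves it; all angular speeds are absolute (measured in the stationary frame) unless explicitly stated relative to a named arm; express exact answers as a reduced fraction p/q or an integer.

topology: planetary set — G1 38T / G2 27T / G3 92T, arm = carrier (Willis)
row 1: whole set turns with the arm by x
row 2: sun turns y, ring = −(38/92)·y, arm 0
boundary: total ω_ring = x − (38/92)·y = 0 and total ω_arm = x = 1  ⇒  y = 46/19, x = 1
row 2 ring = −(38/92)·46/19 = -1
totals (row 1 + row 2): sun 1 + 46/19 = 65/19, ring 1 + (-1) = 0, arm 1 + 0 = 1
asked cell (row1, arm) = 1

row1: w_G1=1 w_G3=1 w_R=1
row2: w_G1=46/19 w_G3=-1 w_R=0
total: w_G1=65/19 w_G3=0 w_R=1
asked value: 1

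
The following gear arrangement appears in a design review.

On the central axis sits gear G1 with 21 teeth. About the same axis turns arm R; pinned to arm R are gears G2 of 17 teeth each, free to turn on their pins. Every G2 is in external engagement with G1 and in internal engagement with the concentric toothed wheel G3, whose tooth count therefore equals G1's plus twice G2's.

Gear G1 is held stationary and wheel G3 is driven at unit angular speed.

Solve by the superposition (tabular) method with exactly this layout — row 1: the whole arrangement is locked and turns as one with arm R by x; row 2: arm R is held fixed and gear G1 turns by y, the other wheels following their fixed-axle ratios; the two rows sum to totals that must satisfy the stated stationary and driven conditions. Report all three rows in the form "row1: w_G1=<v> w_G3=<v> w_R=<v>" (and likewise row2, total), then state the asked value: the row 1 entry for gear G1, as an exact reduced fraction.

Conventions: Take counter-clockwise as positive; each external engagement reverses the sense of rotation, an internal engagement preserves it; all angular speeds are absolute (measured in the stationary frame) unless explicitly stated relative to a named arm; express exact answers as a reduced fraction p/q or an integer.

row1: w_G1=55/76 w_G3=55/76 w_R=55/76
row2: w_G1=-55/76 w_G3=21/76 w_R=0
total: w_G1=0 w_G3=1 w_R=55/76
asked value: 55/76

topology: planetary set — G1 21T / G2 17T / G3 55T, arm = carrier (Willis)
row 1 (train locked, turned with arm): all members turn x
superposition row 2 [arm held]: sun y, ring −(21/55)·y, arm 0
boundary: total ω_sun = x + y = 0 and total ω_ring = x − (21/55)·y = 1  ⇒  y = -55/76, x = 55/76
row 2 ring = −(21/55)·(-55/76) = 21/76
totals (row 1 + row 2): sun 55/76 + (-55/76) = 0, ring 55/76 + 21/76 = 1, arm 55/76 + 0 = 55/76
asked cell (row1, sun) = 55/76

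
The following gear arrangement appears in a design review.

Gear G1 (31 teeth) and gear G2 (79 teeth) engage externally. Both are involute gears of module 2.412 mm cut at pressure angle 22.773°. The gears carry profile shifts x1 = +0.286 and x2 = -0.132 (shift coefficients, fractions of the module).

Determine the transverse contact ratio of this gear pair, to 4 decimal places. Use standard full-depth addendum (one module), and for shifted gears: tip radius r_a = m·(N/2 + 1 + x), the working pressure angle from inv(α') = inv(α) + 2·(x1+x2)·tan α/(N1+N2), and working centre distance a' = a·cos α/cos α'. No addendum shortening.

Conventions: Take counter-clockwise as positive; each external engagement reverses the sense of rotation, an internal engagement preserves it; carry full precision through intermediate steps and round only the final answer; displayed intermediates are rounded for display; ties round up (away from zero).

topology: single-mesh involute geometry — m = 2.412, 31T/79T pair
base radii: r_b1 = 34.471599, r_b2 = 87.846978
tip radii: r_a1 = 40.487832, r_a2 = 97.367616
inv(α') = inv(22.773°) + 2·(+0.286-0.132)·tan α/(31+79) = 0.02351852  ⇒  α' = 23.14821°
a' = a·cos α / cos α' = 132.6600·cos 22.773°/cos 23.14821° = 133.028566
action lengths: √(r_a1²−r_b1²) = 21.236134, √(r_a2²−r_b2²) = 41.992393
base pitch p_b = π·m·cos α = 6.986821
CR = (21.236134 + 41.992393 − 133.028566·sin 23.14821°)/6.986821 = 1.564881
contact ratio ≈ 1.5649

1.5649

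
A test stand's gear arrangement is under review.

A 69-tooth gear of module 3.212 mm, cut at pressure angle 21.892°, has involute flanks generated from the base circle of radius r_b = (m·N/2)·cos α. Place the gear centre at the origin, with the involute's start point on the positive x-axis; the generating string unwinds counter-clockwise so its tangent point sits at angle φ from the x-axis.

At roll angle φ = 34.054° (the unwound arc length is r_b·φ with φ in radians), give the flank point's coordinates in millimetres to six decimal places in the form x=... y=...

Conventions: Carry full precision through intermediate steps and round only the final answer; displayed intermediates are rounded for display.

x=119.411783 y=6.945213

single-mesh involute tooth geometry (69T wheel at module 3.212)
pitch radius r_p = m·N/2 = 3.212·69/2 = 110.814000
base radius r_b = r_p·cos α = 110.814000·cos 21.892° = 102.823017
roll angle φ = 34.054° = 0.59435442 rad
x = r_b·(cos φ + φ·sin φ) = 119.411783
y = r_b·(sin φ − φ·cos φ) = 6.945213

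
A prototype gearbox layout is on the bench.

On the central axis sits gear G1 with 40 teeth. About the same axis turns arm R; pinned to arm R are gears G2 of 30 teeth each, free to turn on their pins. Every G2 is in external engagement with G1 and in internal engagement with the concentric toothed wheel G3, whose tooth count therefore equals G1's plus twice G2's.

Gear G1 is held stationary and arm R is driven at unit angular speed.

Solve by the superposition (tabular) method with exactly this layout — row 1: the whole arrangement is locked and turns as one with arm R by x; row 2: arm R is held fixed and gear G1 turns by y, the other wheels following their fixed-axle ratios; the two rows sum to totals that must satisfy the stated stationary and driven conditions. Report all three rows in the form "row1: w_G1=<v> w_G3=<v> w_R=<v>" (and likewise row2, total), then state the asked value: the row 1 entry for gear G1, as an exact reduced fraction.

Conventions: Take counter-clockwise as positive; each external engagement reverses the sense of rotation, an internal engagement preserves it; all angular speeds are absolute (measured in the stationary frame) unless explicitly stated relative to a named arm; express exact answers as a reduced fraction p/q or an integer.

recognized (axles ride arm R): planetary set, 40/30/100 teeth
row 1: whole set turns with the arm by x
row 2 (arm held, sun turns y): ω_ring = −(40/100)·y, ω_arm = 0
boundary: total ω_sun = x + y = 0 and total ω_arm = x = 1  ⇒  y = -1, x = 1
row 2 ring = −(40/100)·(-1) = 2/5
totals (row 1 + row 2): sun 1 + (-1) = 0, ring 1 + 2/5 = 7/5, arm 1 + 0 = 1
asked cell (row1, sun) = 1

row1: w_G1=1 w_G3=1 w_R=1
row2: w_G1=-1 w_G3=2/5 w_R=0
total: w_G1=0 w_G3=7/5 w_R=1
asked value: 1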